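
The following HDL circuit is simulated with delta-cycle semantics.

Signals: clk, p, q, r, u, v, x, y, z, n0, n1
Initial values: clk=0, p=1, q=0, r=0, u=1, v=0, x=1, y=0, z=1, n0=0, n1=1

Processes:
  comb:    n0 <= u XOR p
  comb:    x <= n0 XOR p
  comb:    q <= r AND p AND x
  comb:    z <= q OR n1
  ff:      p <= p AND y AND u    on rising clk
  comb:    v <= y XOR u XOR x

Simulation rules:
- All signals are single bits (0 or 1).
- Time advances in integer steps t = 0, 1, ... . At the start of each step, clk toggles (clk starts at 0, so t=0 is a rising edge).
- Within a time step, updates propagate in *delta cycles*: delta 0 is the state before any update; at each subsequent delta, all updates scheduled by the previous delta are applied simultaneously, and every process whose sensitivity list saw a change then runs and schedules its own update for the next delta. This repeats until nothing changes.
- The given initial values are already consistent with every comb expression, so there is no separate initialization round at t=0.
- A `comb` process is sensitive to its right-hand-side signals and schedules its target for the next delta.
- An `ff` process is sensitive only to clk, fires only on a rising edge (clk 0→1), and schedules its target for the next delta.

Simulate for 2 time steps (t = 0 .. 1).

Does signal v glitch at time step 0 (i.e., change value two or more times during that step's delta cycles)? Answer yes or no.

yes

t0.Δ0 y=0 u=1 p=1 v=0 n0=0 x=1 clk=0 n1=1 q=0 z=1 r=0
t0.Δ1 y=0 u=1 p=1 v=0 n0=0 x=1 clk=1 n1=1 q=0 z=1 r=0
t0.Δ2 y=0 u=1 p=0 v=0 n0=0 x=1 clk=1 n1=1 q=0 z=1 r=0
t0.Δ3 y=0 u=1 p=0 v=0 n0=1 x=0 clk=1 n1=1 q=0 z=1 r=0
t0.Δ4 y=0 u=1 p=0 v=1 n0=1 x=1 clk=1 n1=1 q=0 z=1 r=0
t0.Δ5 y=0 u=1 p=0 v=0 n0=1 x=1 clk=1 n1=1 q=0 z=1 r=0
t1.Δ0 y=0 u=1 p=0 v=0 n0=1 x=1 clk=1 n1=1 q=0 z=1 r=0
t1.Δ1 y=0 u=1 p=0 v=0 n0=1 x=1 clk=0 n1=1 q=0 z=1 r=0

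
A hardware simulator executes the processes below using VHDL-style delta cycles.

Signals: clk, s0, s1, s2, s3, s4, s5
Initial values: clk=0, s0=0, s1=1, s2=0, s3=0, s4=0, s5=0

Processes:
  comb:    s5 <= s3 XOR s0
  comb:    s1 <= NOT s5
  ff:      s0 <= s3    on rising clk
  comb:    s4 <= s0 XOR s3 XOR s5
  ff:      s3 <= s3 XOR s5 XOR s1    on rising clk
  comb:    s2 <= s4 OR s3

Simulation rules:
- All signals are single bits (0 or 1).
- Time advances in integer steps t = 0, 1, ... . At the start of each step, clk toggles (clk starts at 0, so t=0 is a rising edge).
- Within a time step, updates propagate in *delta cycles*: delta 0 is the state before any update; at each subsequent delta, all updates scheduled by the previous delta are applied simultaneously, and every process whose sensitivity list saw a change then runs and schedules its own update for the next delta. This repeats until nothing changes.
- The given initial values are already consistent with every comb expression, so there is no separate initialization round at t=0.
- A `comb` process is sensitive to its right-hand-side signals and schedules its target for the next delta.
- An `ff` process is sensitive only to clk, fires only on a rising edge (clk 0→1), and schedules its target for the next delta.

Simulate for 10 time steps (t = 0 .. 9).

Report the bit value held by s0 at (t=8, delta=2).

[bits: s1,clk,s0,s2,s3,s4,s5]
t=0: Δ0=1000000 Δ1=1100000 Δ2=1100100 Δ3=1101111 Δ4=0101101 | 4Δ
t=1: Δ0=0101101 Δ1=0001101 | 1Δ
t=2: Δ0=0001101 Δ1=0101101 Δ2=0111001 Δ3=0110001 | 3Δ
t=3: Δ0=0110001 Δ1=0010001 | 1Δ
t=4: Δ0=0010001 Δ1=0110001 Δ2=0100101 Δ3=0101101 | 3Δ
t=5: Δ0=0101101 Δ1=0001101 | 1Δ
t=6: Δ0=0001101 Δ1=0101101 Δ2=0111001 Δ3=0110001 | 3Δ
t=7: Δ0=0110001 Δ1=0010001 | 1Δ
t=8: Δ0=0010001 Δ1=0110001 Δ2=0100101 Δ3=0101101 | 3Δ
t=9: Δ0=0101101 Δ1=0001101 | 1Δ

0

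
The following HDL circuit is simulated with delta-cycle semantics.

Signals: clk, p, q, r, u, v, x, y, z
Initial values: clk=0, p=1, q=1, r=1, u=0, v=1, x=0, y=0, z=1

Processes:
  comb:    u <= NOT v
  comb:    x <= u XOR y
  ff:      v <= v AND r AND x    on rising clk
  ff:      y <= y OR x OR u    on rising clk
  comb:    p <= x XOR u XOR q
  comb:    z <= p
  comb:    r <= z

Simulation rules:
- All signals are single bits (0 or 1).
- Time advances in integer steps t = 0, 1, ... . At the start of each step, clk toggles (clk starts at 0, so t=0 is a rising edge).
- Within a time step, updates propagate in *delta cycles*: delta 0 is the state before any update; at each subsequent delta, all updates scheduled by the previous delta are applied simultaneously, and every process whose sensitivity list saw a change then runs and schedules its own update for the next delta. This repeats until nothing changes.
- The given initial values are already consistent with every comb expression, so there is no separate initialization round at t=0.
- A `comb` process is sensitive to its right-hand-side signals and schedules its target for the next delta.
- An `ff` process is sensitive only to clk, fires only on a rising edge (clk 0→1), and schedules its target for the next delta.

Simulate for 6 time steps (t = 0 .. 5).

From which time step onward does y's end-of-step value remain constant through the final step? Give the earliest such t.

2

t0.Δ0 r=1 p=1 q=1 u=0 y=0 z=1 clk=0 v=1 x=0
t0.Δ1 r=1 p=1 q=1 u=0 y=0 z=1 clk=1 v=1 x=0
t0.Δ2 r=1 p=1 q=1 u=0 y=0 z=1 clk=1 v=0 x=0
t0.Δ3 r=1 p=1 q=1 u=1 y=0 z=1 clk=1 v=0 x=0
t0.Δ4 r=1 p=0 q=1 u=1 y=0 z=1 clk=1 v=0 x=1
t0.Δ5 r=1 p=1 q=1 u=1 y=0 z=0 clk=1 v=0 x=1
t0.Δ6 r=0 p=1 q=1 u=1 y=0 z=1 clk=1 v=0 x=1
t0.Δ7 r=1 p=1 q=1 u=1 y=0 z=1 clk=1 v=0 x=1
t1.Δ0 r=1 p=1 q=1 u=1 y=0 z=1 clk=1 v=0 x=1
t1.Δ1 r=1 p=1 q=1 u=1 y=0 z=1 clk=0 v=0 x=1
t2.Δ0 r=1 p=1 q=1 u=1 y=0 z=1 clk=0 v=0 x=1
t2.Δ1 r=1 p=1 q=1 u=1 y=0 z=1 clk=1 v=0 x=1
t2.Δ2 r=1 p=1 q=1 u=1 y=1 z=1 clk=1 v=0 x=1
t2.Δ3 r=1 p=1 q=1 u=1 y=1 z=1 clk=1 v=0 x=0
t2.Δ4 r=1 p=0 q=1 u=1 y=1 z=1 clk=1 v=0 x=0
t2.Δ5 r=1 p=0 q=1 u=1 y=1 z=0 clk=1 v=0 x=0
t2.Δ6 r=0 p=0 q=1 u=1 y=1 z=0 clk=1 v=0 x=0
t3.Δ0 r=0 p=0 q=1 u=1 y=1 z=0 clk=1 v=0 x=0
t3.Δ1 r=0 p=0 q=1 u=1 y=1 z=0 clk=0 v=0 x=0
t4.Δ0 r=0 p=0 q=1 u=1 y=1 z=0 clk=0 v=0 x=0
t4.Δ1 r=0 p=0 q=1 u=1 y=1 z=0 clk=1 v=0 x=0
t5.Δ0 r=0 p=0 q=1 u=1 y=1 z=0 clk=1 v=0 x=0
t5.Δ1 r=0 p=0 q=1 u=1 y=1 z=0 clk=0 v=0 x=0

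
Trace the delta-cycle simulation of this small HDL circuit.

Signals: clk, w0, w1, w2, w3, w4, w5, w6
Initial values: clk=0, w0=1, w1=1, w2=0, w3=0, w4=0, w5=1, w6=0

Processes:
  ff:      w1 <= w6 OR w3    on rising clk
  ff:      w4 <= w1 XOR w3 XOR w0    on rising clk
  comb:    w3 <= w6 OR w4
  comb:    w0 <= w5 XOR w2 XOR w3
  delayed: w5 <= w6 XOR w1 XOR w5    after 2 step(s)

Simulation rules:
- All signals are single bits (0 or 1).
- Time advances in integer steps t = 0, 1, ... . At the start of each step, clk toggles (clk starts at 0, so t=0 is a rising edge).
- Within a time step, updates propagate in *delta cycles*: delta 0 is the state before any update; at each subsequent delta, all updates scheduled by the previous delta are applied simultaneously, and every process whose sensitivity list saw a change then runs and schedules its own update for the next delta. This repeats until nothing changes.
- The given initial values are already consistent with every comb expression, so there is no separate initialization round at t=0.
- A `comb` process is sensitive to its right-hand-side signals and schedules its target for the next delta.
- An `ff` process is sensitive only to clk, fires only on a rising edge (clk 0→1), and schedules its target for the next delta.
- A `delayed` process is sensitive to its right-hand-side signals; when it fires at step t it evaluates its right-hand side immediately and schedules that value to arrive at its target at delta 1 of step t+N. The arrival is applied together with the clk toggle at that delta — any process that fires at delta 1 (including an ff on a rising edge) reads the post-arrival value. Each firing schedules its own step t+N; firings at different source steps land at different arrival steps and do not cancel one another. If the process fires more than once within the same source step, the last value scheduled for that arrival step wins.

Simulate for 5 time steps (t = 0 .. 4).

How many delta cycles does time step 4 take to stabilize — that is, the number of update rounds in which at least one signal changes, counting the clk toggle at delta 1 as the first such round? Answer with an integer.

2

t=0 Δ0: w5=1 w0=1 w3=0 w2=0 w1=1 w4=0 clk=0 w6=0
  Δ1: clk:0→1
  Δ2: w1:1→0
  (2Δ to stable)
t=1 Δ0: w5=1 w0=1 w3=0 w2=0 w1=0 w4=0 clk=1 w6=0
  Δ1: clk:1→0
  (1Δ to stable)
t=2 Δ0: w5=1 w0=1 w3=0 w2=0 w1=0 w4=0 clk=0 w6=0
  Δ1: clk:0→1
  Δ2: w4:0→1
  Δ3: w3:0→1
  Δ4: w0:1→0
  (4Δ to stable)
t=3 Δ0: w5=1 w0=0 w3=1 w2=0 w1=0 w4=1 clk=1 w6=0
  Δ1: clk:1→0
  (1Δ to stable)
t=4 Δ0: w5=1 w0=0 w3=1 w2=0 w1=0 w4=1 clk=0 w6=0
  Δ1: clk:0→1
  Δ2: w1:0→1
  (2Δ to stable)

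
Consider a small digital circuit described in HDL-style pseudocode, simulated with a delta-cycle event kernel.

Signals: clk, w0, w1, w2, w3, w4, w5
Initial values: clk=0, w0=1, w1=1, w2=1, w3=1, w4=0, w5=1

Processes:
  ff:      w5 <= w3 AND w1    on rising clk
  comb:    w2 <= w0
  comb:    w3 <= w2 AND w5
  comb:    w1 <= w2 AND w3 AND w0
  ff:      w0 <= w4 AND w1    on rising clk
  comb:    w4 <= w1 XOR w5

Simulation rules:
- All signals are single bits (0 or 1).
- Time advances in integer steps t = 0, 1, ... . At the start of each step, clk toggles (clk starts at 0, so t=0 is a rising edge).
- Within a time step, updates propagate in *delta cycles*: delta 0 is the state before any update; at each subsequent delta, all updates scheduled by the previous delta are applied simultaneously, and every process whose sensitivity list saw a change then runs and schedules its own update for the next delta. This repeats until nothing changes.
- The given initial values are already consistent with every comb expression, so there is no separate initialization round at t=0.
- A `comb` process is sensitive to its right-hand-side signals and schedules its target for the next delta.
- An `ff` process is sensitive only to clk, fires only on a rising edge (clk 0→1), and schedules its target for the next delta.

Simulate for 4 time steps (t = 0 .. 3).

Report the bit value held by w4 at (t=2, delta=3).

0

t0.Δ0 w0=1 w4=0 w2=1 clk=0 w5=1 w3=1 w1=1
t0.Δ1 w0=1 w4=0 w2=1 clk=1 w5=1 w3=1 w1=1
t0.Δ2 w0=0 w4=0 w2=1 clk=1 w5=1 w3=1 w1=1
t0.Δ3 w0=0 w4=0 w2=0 clk=1 w5=1 w3=1 w1=0
t0.Δ4 w0=0 w4=1 w2=0 clk=1 w5=1 w3=0 w1=0
t1.Δ0 w0=0 w4=1 w2=0 clk=1 w5=1 w3=0 w1=0
t1.Δ1 w0=0 w4=1 w2=0 clk=0 w5=1 w3=0 w1=0
t2.Δ0 w0=0 w4=1 w2=0 clk=0 w5=1 w3=0 w1=0
t2.Δ1 w0=0 w4=1 w2=0 clk=1 w5=1 w3=0 w1=0
t2.Δ2 w0=0 w4=1 w2=0 clk=1 w5=0 w3=0 w1=0
t2.Δ3 w0=0 w4=0 w2=0 clk=1 w5=0 w3=0 w1=0
t3.Δ0 w0=0 w4=0 w2=0 clk=1 w5=0 w3=0 w1=0
t3.Δ1 w0=0 w4=0 w2=0 clk=0 w5=0 w3=0 w1=0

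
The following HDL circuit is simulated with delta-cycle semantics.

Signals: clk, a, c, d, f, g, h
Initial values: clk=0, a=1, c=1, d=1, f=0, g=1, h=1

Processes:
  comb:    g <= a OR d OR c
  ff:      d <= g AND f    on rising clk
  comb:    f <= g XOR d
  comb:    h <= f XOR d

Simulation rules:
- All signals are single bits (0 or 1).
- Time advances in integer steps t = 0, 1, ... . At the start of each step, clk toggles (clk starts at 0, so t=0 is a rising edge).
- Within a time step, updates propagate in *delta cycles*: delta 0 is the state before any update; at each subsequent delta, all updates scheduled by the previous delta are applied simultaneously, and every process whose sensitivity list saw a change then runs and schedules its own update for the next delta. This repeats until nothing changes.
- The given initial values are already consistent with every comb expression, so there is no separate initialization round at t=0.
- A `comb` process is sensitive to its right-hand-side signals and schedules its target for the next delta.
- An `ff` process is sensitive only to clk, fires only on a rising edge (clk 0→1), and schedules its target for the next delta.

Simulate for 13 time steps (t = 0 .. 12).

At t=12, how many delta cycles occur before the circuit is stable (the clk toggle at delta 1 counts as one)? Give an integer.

t=0 Δ0: a=1 g=1 c=1 clk=0 h=1 d=1 f=0
  Δ1: clk:0→1
  Δ2: d:1→0
  Δ3: h:1→0, f:0→1
  Δ4: h:0→1
  (4Δ to stable)
t=1 Δ0: a=1 g=1 c=1 clk=1 h=1 d=0 f=1
  Δ1: clk:1→0
  (1Δ to stable)
t=2 Δ0: a=1 g=1 c=1 clk=0 h=1 d=0 f=1
  Δ1: clk:0→1
  Δ2: d:0→1
  Δ3: h:1→0, f:1→0
  Δ4: h:0→1
  (4Δ to stable)
t=3 Δ0: a=1 g=1 c=1 clk=1 h=1 d=1 f=0
  Δ1: clk:1→0
  (1Δ to stable)
t=4 Δ0: a=1 g=1 c=1 clk=0 h=1 d=1 f=0
  Δ1: clk:0→1
  Δ2: d:1→0
  Δ3: h:1→0, f:0→1
  Δ4: h:0→1
  (4Δ to stable)
t=5 Δ0: a=1 g=1 c=1 clk=1 h=1 d=0 f=1
  Δ1: clk:1→0
  (1Δ to stable)
t=6 Δ0: a=1 g=1 c=1 clk=0 h=1 d=0 f=1
  Δ1: clk:0→1
  Δ2: d:0→1
  Δ3: h:1→0, f:1→0
  Δ4: h:0→1
  (4Δ to stable)
t=7 Δ0: a=1 g=1 c=1 clk=1 h=1 d=1 f=0
  Δ1: clk:1→0
  (1Δ to stable)
t=8 Δ0: a=1 g=1 c=1 clk=0 h=1 d=1 f=0
  Δ1: clk:0→1
  Δ2: d:1→0
  Δ3: h:1→0, f:0→1
  Δ4: h:0→1
  (4Δ to stable)
t=9 Δ0: a=1 g=1 c=1 clk=1 h=1 d=0 f=1
  Δ1: clk:1→0
  (1Δ to stable)
t=10 Δ0: a=1 g=1 c=1 clk=0 h=1 d=0 f=1
  Δ1: clk:0→1
  Δ2: d:0→1
  Δ3: h:1→0, f:1→0
  Δ4: h:0→1
  (4Δ to stable)
t=11 Δ0: a=1 g=1 c=1 clk=1 h=1 d=1 f=0
  Δ1: clk:1→0
  (1Δ to stable)
t=12 Δ0: a=1 g=1 c=1 clk=0 h=1 d=1 f=0
  Δ1: clk:0→1
  Δ2: d:1→0
  Δ3: h:1→0, f:0→1
  Δ4: h:0→1
  (4Δ to stable)

4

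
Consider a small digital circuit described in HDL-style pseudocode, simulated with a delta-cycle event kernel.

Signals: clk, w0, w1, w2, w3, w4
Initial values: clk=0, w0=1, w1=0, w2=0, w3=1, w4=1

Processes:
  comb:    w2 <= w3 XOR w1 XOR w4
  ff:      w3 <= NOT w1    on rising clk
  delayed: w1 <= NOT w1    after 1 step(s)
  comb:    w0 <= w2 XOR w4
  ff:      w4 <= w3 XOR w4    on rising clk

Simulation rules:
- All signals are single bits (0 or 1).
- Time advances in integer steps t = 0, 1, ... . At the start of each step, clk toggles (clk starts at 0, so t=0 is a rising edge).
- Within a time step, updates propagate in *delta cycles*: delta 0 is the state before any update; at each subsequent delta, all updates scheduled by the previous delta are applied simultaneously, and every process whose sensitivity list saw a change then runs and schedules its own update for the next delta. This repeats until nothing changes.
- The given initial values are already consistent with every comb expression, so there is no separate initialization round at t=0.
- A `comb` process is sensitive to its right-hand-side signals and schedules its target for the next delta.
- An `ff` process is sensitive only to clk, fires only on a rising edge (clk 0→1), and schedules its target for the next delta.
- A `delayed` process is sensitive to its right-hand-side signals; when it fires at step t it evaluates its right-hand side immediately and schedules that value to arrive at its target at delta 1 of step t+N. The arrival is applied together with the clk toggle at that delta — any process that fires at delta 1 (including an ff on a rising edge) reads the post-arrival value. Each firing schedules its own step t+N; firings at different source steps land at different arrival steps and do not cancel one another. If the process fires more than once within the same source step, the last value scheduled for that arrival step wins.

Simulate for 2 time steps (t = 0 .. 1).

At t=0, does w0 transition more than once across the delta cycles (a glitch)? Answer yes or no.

t=0 Δ0: w3=1 w0=1 w4=1 w2=0 clk=0 w1=0
  Δ1: clk:0→1
  Δ2: w4:1→0
  Δ3: w0:1→0, w2:0→1
  Δ4: w0:0→1
  (4Δ to stable)
t=1 Δ0: w3=1 w0=1 w4=0 w2=1 clk=1 w1=0
  Δ1: clk:1→0
  (1Δ to stable)

yes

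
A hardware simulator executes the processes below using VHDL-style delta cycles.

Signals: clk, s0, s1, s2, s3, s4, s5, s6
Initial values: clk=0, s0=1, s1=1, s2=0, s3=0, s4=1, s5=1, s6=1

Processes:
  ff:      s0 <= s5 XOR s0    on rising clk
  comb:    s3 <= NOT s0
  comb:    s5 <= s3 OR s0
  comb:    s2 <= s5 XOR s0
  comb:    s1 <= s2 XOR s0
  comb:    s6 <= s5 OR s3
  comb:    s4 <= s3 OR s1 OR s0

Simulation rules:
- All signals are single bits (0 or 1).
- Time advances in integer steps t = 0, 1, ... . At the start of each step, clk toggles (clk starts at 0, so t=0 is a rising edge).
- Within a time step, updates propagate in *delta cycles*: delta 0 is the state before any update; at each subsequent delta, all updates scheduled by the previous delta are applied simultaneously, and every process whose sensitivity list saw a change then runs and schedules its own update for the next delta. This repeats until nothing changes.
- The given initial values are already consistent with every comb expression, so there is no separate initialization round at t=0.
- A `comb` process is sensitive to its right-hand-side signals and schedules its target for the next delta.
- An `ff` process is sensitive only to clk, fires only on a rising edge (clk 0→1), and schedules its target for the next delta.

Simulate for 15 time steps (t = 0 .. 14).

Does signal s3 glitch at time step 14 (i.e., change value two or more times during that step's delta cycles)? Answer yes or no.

no

[bits: s6,s4,s2,s1,s0,clk,s5,s3]
t=0: Δ0=11011010 Δ1=11011110 Δ2=11010110 Δ3=11100101 Δ4=11010111 Δ5=11100111 Δ6=11110111 | 6Δ
t=1: Δ0=11110111 Δ1=11110011 | 1Δ
t=2: Δ0=11110011 Δ1=11110111 Δ2=11111111 Δ3=11001110 Δ4=11011110 | 4Δ
t=3: Δ0=11011110 Δ1=11011010 | 1Δ
t=4: Δ0=11011010 Δ1=11011110 Δ2=11010110 Δ3=11100101 Δ4=11010111 Δ5=11100111 Δ6=11110111 | 6Δ
t=5: Δ0=11110111 Δ1=11110011 | 1Δ
t=6: Δ0=11110011 Δ1=11110111 Δ2=11111111 Δ3=11001110 Δ4=11011110 | 4Δ
t=7: Δ0=11011110 Δ1=11011010 | 1Δ
t=8: Δ0=11011010 Δ1=11011110 Δ2=11010110 Δ3=11100101 Δ4=11010111 Δ5=11100111 Δ6=11110111 | 6Δ
t=9: Δ0=11110111 Δ1=11110011 | 1Δ
t=10: Δ0=11110011 Δ1=11110111 Δ2=11111111 Δ3=11001110 Δ4=11011110 | 4Δ
t=11: Δ0=11011110 Δ1=11011010 | 1Δ
t=12: Δ0=11011010 Δ1=11011110 Δ2=11010110 Δ3=11100101 Δ4=11010111 Δ5=11100111 Δ6=11110111 | 6Δ
t=13: Δ0=11110111 Δ1=11110011 | 1Δ
t=14: Δ0=11110011 Δ1=11110111 Δ2=11111111 Δ3=11001110 Δ4=11011110 | 4Δ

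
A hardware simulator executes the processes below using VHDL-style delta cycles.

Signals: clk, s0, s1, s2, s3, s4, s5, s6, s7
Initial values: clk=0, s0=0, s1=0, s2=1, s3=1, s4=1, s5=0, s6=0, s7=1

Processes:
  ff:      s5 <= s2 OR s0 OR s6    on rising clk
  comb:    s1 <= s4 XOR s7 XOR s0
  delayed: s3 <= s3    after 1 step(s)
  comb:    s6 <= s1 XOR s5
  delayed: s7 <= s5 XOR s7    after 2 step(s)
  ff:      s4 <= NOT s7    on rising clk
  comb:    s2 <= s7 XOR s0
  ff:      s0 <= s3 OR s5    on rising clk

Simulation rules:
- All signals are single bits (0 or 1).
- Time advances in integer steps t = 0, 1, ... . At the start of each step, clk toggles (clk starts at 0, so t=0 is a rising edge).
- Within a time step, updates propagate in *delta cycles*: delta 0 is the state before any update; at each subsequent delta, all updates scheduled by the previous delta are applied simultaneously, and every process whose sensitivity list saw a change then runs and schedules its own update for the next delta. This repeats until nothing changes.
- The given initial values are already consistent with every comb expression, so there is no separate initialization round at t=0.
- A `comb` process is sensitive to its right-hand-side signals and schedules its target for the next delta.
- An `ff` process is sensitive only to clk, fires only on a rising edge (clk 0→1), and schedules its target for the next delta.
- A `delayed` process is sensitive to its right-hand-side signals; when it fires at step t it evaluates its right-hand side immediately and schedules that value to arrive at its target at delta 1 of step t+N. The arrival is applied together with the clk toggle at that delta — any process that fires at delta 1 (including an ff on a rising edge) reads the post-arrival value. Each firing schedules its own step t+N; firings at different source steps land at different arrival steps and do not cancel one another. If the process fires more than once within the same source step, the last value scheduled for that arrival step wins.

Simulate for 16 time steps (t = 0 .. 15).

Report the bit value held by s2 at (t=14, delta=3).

1

t0.Δ0 s6=0 clk=0 s1=0 s2=1 s4=1 s0=0 s7=1 s5=0 s3=1
t0.Δ1 s6=0 clk=1 s1=0 s2=1 s4=1 s0=0 s7=1 s5=0 s3=1
t0.Δ2 s6=0 clk=1 s1=0 s2=1 s4=0 s0=1 s7=1 s5=1 s3=1
t0.Δ3 s6=1 clk=1 s1=0 s2=0 s4=0 s0=1 s7=1 s5=1 s3=1
t1.Δ0 s6=1 clk=1 s1=0 s2=0 s4=0 s0=1 s7=1 s5=1 s3=1
t1.Δ1 s6=1 clk=0 s1=0 s2=0 s4=0 s0=1 s7=1 s5=1 s3=1
t2.Δ0 s6=1 clk=0 s1=0 s2=0 s4=0 s0=1 s7=1 s5=1 s3=1
t2.Δ1 s6=1 clk=1 s1=0 s2=0 s4=0 s0=1 s7=0 s5=1 s3=1
t2.Δ2 s6=1 clk=1 s1=1 s2=1 s4=1 s0=1 s7=0 s5=1 s3=1
t2.Δ3 s6=0 clk=1 s1=0 s2=1 s4=1 s0=1 s7=0 s5=1 s3=1
t2.Δ4 s6=1 clk=1 s1=0 s2=1 s4=1 s0=1 s7=0 s5=1 s3=1
t3.Δ0 s6=1 clk=1 s1=0 s2=1 s4=1 s0=1 s7=0 s5=1 s3=1
t3.Δ1 s6=1 clk=0 s1=0 s2=1 s4=1 s0=1 s7=0 s5=1 s3=1
t4.Δ0 s6=1 clk=0 s1=0 s2=1 s4=1 s0=1 s7=0 s5=1 s3=1
t4.Δ1 s6=1 clk=1 s1=0 s2=1 s4=1 s0=1 s7=1 s5=1 s3=1
t4.Δ2 s6=1 clk=1 s1=1 s2=0 s4=0 s0=1 s7=1 s5=1 s3=1
t4.Δ3 s6=0 clk=1 s1=0 s2=0 s4=0 s0=1 s7=1 s5=1 s3=1
t4.Δ4 s6=1 clk=1 s1=0 s2=0 s4=0 s0=1 s7=1 s5=1 s3=1
t5.Δ0 s6=1 clk=1 s1=0 s2=0 s4=0 s0=1 s7=1 s5=1 s3=1
t5.Δ1 s6=1 clk=0 s1=0 s2=0 s4=0 s0=1 s7=1 s5=1 s3=1
t6.Δ0 s6=1 clk=0 s1=0 s2=0 s4=0 s0=1 s7=1 s5=1 s3=1
t6.Δ1 s6=1 clk=1 s1=0 s2=0 s4=0 s0=1 s7=0 s5=1 s3=1
t6.Δ2 s6=1 clk=1 s1=1 s2=1 s4=1 s0=1 s7=0 s5=1 s3=1
t6.Δ3 s6=0 clk=1 s1=0 s2=1 s4=1 s0=1 s7=0 s5=1 s3=1
t6.Δ4 s6=1 clk=1 s1=0 s2=1 s4=1 s0=1 s7=0 s5=1 s3=1
t7.Δ0 s6=1 clk=1 s1=0 s2=1 s4=1 s0=1 s7=0 s5=1 s3=1
t7.Δ1 s6=1 clk=0 s1=0 s2=1 s4=1 s0=1 s7=0 s5=1 s3=1
t8.Δ0 s6=1 clk=0 s1=0 s2=1 s4=1 s0=1 s7=0 s5=1 s3=1
t8.Δ1 s6=1 clk=1 s1=0 s2=1 s4=1 s0=1 s7=1 s5=1 s3=1
t8.Δ2 s6=1 clk=1 s1=1 s2=0 s4=0 s0=1 s7=1 s5=1 s3=1
t8.Δ3 s6=0 clk=1 s1=0 s2=0 s4=0 s0=1 s7=1 s5=1 s3=1
t8.Δ4 s6=1 clk=1 s1=0 s2=0 s4=0 s0=1 s7=1 s5=1 s3=1
t9.Δ0 s6=1 clk=1 s1=0 s2=0 s4=0 s0=1 s7=1 s5=1 s3=1
t9.Δ1 s6=1 clk=0 s1=0 s2=0 s4=0 s0=1 s7=1 s5=1 s3=1
t10.Δ0 s6=1 clk=0 s1=0 s2=0 s4=0 s0=1 s7=1 s5=1 s3=1
t10.Δ1 s6=1 clk=1 s1=0 s2=0 s4=0 s0=1 s7=0 s5=1 s3=1
t10.Δ2 s6=1 clk=1 s1=1 s2=1 s4=1 s0=1 s7=0 s5=1 s3=1
t10.Δ3 s6=0 clk=1 s1=0 s2=1 s4=1 s0=1 s7=0 s5=1 s3=1
t10.Δ4 s6=1 clk=1 s1=0 s2=1 s4=1 s0=1 s7=0 s5=1 s3=1
t11.Δ0 s6=1 clk=1 s1=0 s2=1 s4=1 s0=1 s7=0 s5=1 s3=1
t11.Δ1 s6=1 clk=0 s1=0 s2=1 s4=1 s0=1 s7=0 s5=1 s3=1
t12.Δ0 s6=1 clk=0 s1=0 s2=1 s4=1 s0=1 s7=0 s5=1 s3=1
t12.Δ1 s6=1 clk=1 s1=0 s2=1 s4=1 s0=1 s7=1 s5=1 s3=1
t12.Δ2 s6=1 clk=1 s1=1 s2=0 s4=0 s0=1 s7=1 s5=1 s3=1
t12.Δ3 s6=0 clk=1 s1=0 s2=0 s4=0 s0=1 s7=1 s5=1 s3=1
t12.Δ4 s6=1 clk=1 s1=0 s2=0 s4=0 s0=1 s7=1 s5=1 s3=1
t13.Δ0 s6=1 clk=1 s1=0 s2=0 s4=0 s0=1 s7=1 s5=1 s3=1
t13.Δ1 s6=1 clk=0 s1=0 s2=0 s4=0 s0=1 s7=1 s5=1 s3=1
t14.Δ0 s6=1 clk=0 s1=0 s2=0 s4=0 s0=1 s7=1 s5=1 s3=1
t14.Δ1 s6=1 clk=1 s1=0 s2=0 s4=0 s0=1 s7=0 s5=1 s3=1
t14.Δ2 s6=1 clk=1 s1=1 s2=1 s4=1 s0=1 s7=0 s5=1 s3=1
t14.Δ3 s6=0 clk=1 s1=0 s2=1 s4=1 s0=1 s7=0 s5=1 s3=1
t14.Δ4 s6=1 clk=1 s1=0 s2=1 s4=1 s0=1 s7=0 s5=1 s3=1
t15.Δ0 s6=1 clk=1 s1=0 s2=1 s4=1 s0=1 s7=0 s5=1 s3=1
t15.Δ1 s6=1 clk=0 s1=0 s2=1 s4=1 s0=1 s7=0 s5=1 s3=1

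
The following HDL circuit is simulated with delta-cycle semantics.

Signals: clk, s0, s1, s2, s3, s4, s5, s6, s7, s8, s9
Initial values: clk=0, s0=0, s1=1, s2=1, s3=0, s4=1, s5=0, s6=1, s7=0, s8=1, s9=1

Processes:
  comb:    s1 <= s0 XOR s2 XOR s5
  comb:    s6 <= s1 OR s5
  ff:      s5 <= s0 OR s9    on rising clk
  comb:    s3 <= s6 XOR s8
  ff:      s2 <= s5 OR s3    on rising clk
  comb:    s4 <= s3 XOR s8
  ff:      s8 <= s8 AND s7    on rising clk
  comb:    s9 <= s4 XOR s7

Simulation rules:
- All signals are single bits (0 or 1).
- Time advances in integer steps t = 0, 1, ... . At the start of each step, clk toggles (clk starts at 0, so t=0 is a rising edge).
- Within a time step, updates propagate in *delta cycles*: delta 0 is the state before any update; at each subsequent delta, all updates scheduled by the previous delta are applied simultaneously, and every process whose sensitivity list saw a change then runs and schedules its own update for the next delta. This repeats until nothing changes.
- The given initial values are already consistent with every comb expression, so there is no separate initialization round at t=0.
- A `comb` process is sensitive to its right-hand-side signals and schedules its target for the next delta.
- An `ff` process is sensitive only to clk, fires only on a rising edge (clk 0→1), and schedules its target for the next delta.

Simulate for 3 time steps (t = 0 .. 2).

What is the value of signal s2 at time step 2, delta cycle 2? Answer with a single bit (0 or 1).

1

t0.Δ0 clk=0 s0=0 s6=1 s2=1 s8=1 s9=1 s1=1 s3=0 s7=0 s4=1 s5=0
t0.Δ1 clk=1 s0=0 s6=1 s2=1 s8=1 s9=1 s1=1 s3=0 s7=0 s4=1 s5=0
t0.Δ2 clk=1 s0=0 s6=1 s2=0 s8=0 s9=1 s1=1 s3=0 s7=0 s4=1 s5=1
t0.Δ3 clk=1 s0=0 s6=1 s2=0 s8=0 s9=1 s1=1 s3=1 s7=0 s4=0 s5=1
t0.Δ4 clk=1 s0=0 s6=1 s2=0 s8=0 s9=0 s1=1 s3=1 s7=0 s4=1 s5=1
t0.Δ5 clk=1 s0=0 s6=1 s2=0 s8=0 s9=1 s1=1 s3=1 s7=0 s4=1 s5=1
t1.Δ0 clk=1 s0=0 s6=1 s2=0 s8=0 s9=1 s1=1 s3=1 s7=0 s4=1 s5=1
t1.Δ1 clk=0 s0=0 s6=1 s2=0 s8=0 s9=1 s1=1 s3=1 s7=0 s4=1 s5=1
t2.Δ0 clk=0 s0=0 s6=1 s2=0 s8=0 s9=1 s1=1 s3=1 s7=0 s4=1 s5=1
t2.Δ1 clk=1 s0=0 s6=1 s2=0 s8=0 s9=1 s1=1 s3=1 s7=0 s4=1 s5=1
t2.Δ2 clk=1 s0=0 s6=1 s2=1 s8=0 s9=1 s1=1 s3=1 s7=0 s4=1 s5=1
t2.Δ3 clk=1 s0=0 s6=1 s2=1 s8=0 s9=1 s1=0 s3=1 s7=0 s4=1 s5=1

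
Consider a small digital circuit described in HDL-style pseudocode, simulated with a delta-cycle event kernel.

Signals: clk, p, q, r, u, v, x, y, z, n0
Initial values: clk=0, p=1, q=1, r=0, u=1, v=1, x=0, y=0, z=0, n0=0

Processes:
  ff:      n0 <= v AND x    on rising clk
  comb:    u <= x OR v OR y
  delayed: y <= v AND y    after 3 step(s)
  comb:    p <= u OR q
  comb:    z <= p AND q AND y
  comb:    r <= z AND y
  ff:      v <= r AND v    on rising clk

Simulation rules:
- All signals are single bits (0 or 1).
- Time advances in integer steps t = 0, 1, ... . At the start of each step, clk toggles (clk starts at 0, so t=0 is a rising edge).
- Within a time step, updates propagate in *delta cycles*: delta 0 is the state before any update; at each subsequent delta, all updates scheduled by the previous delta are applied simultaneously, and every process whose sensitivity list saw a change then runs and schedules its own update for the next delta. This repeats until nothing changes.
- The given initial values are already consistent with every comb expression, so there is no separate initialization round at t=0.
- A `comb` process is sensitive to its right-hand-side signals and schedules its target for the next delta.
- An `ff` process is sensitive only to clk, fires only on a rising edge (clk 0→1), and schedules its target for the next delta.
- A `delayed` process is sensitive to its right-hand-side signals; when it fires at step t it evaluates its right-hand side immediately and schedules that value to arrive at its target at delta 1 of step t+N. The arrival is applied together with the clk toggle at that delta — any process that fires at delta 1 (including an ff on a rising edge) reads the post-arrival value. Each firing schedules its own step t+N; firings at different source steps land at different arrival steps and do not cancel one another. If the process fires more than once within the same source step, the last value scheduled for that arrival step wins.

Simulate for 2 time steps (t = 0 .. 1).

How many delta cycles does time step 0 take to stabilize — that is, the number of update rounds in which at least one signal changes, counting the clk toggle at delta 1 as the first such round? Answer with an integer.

3

[bits: q,clk,y,v,u,x,p,r,z,n0]
t=0: Δ0=1001101000 Δ1=1101101000 Δ2=1100101000 Δ3=1100001000 | 3Δ
t=1: Δ0=1100001000 Δ1=1000001000 | 1Δ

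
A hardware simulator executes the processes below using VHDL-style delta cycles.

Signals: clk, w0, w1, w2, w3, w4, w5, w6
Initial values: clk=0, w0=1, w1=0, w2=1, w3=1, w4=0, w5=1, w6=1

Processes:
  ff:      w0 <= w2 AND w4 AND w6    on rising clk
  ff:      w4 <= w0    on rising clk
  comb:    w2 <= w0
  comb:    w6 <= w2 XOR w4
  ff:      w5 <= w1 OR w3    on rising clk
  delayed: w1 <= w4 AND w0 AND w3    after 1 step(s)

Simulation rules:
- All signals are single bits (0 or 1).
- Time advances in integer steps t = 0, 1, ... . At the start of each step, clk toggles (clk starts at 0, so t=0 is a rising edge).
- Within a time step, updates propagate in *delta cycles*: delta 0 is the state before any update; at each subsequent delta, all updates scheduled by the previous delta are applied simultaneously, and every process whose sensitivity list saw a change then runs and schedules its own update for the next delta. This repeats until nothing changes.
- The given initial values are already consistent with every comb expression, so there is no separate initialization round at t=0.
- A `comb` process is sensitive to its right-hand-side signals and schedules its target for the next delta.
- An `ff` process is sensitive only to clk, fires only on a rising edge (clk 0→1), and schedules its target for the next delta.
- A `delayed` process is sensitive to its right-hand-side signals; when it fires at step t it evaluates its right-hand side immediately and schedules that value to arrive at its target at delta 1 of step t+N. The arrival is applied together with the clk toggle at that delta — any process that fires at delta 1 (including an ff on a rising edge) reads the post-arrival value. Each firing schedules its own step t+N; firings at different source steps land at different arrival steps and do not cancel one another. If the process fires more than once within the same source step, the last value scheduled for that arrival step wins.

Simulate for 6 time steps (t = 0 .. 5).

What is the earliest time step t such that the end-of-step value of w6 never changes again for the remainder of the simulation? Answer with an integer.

2

t0.Δ0 clk=0 w1=0 w0=1 w4=0 w6=1 w2=1 w5=1 w3=1
t0.Δ1 clk=1 w1=0 w0=1 w4=0 w6=1 w2=1 w5=1 w3=1
t0.Δ2 clk=1 w1=0 w0=0 w4=1 w6=1 w2=1 w5=1 w3=1
t0.Δ3 clk=1 w1=0 w0=0 w4=1 w6=0 w2=0 w5=1 w3=1
t0.Δ4 clk=1 w1=0 w0=0 w4=1 w6=1 w2=0 w5=1 w3=1
t1.Δ0 clk=1 w1=0 w0=0 w4=1 w6=1 w2=0 w5=1 w3=1
t1.Δ1 clk=0 w1=0 w0=0 w4=1 w6=1 w2=0 w5=1 w3=1
t2.Δ0 clk=0 w1=0 w0=0 w4=1 w6=1 w2=0 w5=1 w3=1
t2.Δ1 clk=1 w1=0 w0=0 w4=1 w6=1 w2=0 w5=1 w3=1
t2.Δ2 clk=1 w1=0 w0=0 w4=0 w6=1 w2=0 w5=1 w3=1
t2.Δ3 clk=1 w1=0 w0=0 w4=0 w6=0 w2=0 w5=1 w3=1
t3.Δ0 clk=1 w1=0 w0=0 w4=0 w6=0 w2=0 w5=1 w3=1
t3.Δ1 clk=0 w1=0 w0=0 w4=0 w6=0 w2=0 w5=1 w3=1
t4.Δ0 clk=0 w1=0 w0=0 w4=0 w6=0 w2=0 w5=1 w3=1
t4.Δ1 clk=1 w1=0 w0=0 w4=0 w6=0 w2=0 w5=1 w3=1
t5.Δ0 clk=1 w1=0 w0=0 w4=0 w6=0 w2=0 w5=1 w3=1
t5.Δ1 clk=0 w1=0 w0=0 w4=0 w6=0 w2=0 w5=1 w3=1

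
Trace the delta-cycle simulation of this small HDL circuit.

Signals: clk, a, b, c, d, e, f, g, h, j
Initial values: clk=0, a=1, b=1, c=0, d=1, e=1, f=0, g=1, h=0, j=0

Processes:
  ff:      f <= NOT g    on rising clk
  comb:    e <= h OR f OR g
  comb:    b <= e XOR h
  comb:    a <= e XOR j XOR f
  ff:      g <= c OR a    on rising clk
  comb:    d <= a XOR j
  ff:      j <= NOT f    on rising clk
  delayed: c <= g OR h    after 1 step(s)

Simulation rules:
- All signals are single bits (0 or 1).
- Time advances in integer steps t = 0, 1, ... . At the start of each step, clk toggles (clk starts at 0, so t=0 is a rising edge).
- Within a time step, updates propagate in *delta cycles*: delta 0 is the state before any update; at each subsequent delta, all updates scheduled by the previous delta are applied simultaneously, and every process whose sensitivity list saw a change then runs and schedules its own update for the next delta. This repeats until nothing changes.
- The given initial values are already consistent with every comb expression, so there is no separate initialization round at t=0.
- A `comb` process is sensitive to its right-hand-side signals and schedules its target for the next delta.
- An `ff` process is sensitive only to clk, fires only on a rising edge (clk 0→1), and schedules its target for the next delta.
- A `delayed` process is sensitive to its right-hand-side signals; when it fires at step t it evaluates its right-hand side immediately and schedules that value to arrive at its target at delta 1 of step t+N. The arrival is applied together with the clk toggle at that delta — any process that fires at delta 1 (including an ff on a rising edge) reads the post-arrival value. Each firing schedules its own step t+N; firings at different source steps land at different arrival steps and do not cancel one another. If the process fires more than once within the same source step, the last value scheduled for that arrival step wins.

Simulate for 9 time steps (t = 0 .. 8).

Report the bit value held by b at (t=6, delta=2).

1

[bits: h,e,j,f,a,g,clk,b,d,c]
t=0: Δ0=0100110110 Δ1=0100111110 Δ2=0110111110 Δ3=0110011100 Δ4=0110011110 | 4Δ
t=1: Δ0=0110011110 Δ1=0110010110 | 1Δ
t=2: Δ0=0110010110 Δ1=0110011110 Δ2=0110001110 Δ3=0010001110 Δ4=0010101010 Δ5=0010101000 | 5Δ
t=3: Δ0=0010101000 Δ1=0010100000 | 1Δ
t=4: Δ0=0010100000 Δ1=0010101000 Δ2=0011111000 Δ3=0111011000 Δ4=0111111110 Δ5=0111111100 | 5Δ
t=5: Δ0=0111111100 Δ1=0111110101 | 1Δ
t=6: Δ0=0111110101 Δ1=0111111101 Δ2=0100111101 Δ3=0100111111 | 3Δ
t=7: Δ0=0100111111 Δ1=0100110111 | 1Δ
t=8: Δ0=0100110111 Δ1=0100111111 Δ2=0110111111 Δ3=0110011101 Δ4=0110011111 | 4Δ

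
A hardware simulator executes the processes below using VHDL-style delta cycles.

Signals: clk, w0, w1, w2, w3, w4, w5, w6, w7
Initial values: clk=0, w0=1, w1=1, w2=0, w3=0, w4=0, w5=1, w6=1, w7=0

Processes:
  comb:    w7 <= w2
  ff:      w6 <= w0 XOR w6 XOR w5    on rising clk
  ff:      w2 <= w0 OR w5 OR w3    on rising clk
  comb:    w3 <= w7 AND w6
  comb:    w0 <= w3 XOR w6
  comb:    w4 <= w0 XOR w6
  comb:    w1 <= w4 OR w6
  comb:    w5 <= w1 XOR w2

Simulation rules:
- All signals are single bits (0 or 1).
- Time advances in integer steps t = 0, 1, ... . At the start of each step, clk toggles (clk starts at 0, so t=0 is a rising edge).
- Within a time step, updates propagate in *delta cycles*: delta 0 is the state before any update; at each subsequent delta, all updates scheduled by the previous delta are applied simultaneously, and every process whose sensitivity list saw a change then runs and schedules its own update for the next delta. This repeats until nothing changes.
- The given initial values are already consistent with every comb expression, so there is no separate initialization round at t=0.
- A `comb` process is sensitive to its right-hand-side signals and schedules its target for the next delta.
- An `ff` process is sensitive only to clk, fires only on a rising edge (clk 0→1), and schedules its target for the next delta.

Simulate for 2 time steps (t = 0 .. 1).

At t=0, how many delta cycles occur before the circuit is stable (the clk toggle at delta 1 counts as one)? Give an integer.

t=0 Δ0: clk=0 w3=0 w7=0 w1=1 w2=0 w6=1 w5=1 w4=0 w0=1
  Δ1: clk:0→1
  Δ2: w2:0→1
  Δ3: w7:0→1, w5:1→0
  Δ4: w3:0→1
  Δ5: w0:1→0
  Δ6: w4:0→1
  (6Δ to stable)
t=1 Δ0: clk=1 w3=1 w7=1 w1=1 w2=1 w6=1 w5=0 w4=1 w0=0
  Δ1: clk:1→0
  (1Δ to stable)

6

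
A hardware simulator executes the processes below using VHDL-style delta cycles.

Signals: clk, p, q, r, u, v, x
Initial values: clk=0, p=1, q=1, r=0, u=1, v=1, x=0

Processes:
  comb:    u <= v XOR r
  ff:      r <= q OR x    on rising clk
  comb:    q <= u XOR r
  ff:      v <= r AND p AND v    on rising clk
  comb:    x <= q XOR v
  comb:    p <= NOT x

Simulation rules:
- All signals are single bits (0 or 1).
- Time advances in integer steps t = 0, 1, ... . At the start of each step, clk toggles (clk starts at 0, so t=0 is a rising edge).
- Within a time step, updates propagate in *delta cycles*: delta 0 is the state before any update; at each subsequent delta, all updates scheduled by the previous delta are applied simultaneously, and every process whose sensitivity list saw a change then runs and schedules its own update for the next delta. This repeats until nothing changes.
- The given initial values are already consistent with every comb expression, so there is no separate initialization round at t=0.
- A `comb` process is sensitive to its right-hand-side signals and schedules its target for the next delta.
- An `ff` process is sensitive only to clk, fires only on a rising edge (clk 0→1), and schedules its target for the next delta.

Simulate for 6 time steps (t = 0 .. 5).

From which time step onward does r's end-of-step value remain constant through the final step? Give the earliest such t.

2

t0.Δ0 q=1 x=0 v=1 clk=0 r=0 u=1 p=1
t0.Δ1 q=1 x=0 v=1 clk=1 r=0 u=1 p=1
t0.Δ2 q=1 x=0 v=0 clk=1 r=1 u=1 p=1
t0.Δ3 q=0 x=1 v=0 clk=1 r=1 u=1 p=1
t0.Δ4 q=0 x=0 v=0 clk=1 r=1 u=1 p=0
t0.Δ5 q=0 x=0 v=0 clk=1 r=1 u=1 p=1
t1.Δ0 q=0 x=0 v=0 clk=1 r=1 u=1 p=1
t1.Δ1 q=0 x=0 v=0 clk=0 r=1 u=1 p=1
t2.Δ0 q=0 x=0 v=0 clk=0 r=1 u=1 p=1
t2.Δ1 q=0 x=0 v=0 clk=1 r=1 u=1 p=1
t2.Δ2 q=0 x=0 v=0 clk=1 r=0 u=1 p=1
t2.Δ3 q=1 x=0 v=0 clk=1 r=0 u=0 p=1
t2.Δ4 q=0 x=1 v=0 clk=1 r=0 u=0 p=1
t2.Δ5 q=0 x=0 v=0 clk=1 r=0 u=0 p=0
t2.Δ6 q=0 x=0 v=0 clk=1 r=0 u=0 p=1
t3.Δ0 q=0 x=0 v=0 clk=1 r=0 u=0 p=1
t3.Δ1 q=0 x=0 v=0 clk=0 r=0 u=0 p=1
t4.Δ0 q=0 x=0 v=0 clk=0 r=0 u=0 p=1
t4.Δ1 q=0 x=0 v=0 clk=1 r=0 u=0 p=1
t5.Δ0 q=0 x=0 v=0 clk=1 r=0 u=0 p=1
t5.Δ1 q=0 x=0 v=0 clk=0 r=0 u=0 p=1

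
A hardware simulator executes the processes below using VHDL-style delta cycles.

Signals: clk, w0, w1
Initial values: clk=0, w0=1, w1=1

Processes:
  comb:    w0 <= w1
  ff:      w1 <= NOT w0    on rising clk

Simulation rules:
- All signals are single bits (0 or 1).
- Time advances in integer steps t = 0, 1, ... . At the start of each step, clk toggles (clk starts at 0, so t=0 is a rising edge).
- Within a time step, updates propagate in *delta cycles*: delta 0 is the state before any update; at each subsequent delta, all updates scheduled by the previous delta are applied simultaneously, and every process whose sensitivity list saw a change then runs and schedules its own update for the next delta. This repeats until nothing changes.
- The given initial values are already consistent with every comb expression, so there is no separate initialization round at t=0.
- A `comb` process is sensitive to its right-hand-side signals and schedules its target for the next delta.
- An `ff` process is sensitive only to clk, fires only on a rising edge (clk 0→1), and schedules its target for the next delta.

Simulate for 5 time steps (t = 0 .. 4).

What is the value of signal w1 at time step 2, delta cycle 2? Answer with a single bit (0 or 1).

t=0 Δ0: w0=1 clk=0 w1=1
  Δ1: clk:0→1
  Δ2: w1:1→0
  Δ3: w0:1→0
  (3Δ to stable)
t=1 Δ0: w0=0 clk=1 w1=0
  Δ1: clk:1→0
  (1Δ to stable)
t=2 Δ0: w0=0 clk=0 w1=0
  Δ1: clk:0→1
  Δ2: w1:0→1
  Δ3: w0:0→1
  (3Δ to stable)
t=3 Δ0: w0=1 clk=1 w1=1
  Δ1: clk:1→0
  (1Δ to stable)
t=4 Δ0: w0=1 clk=0 w1=1
  Δ1: clk:0→1
  Δ2: w1:1→0
  Δ3: w0:1→0
  (3Δ to stable)

1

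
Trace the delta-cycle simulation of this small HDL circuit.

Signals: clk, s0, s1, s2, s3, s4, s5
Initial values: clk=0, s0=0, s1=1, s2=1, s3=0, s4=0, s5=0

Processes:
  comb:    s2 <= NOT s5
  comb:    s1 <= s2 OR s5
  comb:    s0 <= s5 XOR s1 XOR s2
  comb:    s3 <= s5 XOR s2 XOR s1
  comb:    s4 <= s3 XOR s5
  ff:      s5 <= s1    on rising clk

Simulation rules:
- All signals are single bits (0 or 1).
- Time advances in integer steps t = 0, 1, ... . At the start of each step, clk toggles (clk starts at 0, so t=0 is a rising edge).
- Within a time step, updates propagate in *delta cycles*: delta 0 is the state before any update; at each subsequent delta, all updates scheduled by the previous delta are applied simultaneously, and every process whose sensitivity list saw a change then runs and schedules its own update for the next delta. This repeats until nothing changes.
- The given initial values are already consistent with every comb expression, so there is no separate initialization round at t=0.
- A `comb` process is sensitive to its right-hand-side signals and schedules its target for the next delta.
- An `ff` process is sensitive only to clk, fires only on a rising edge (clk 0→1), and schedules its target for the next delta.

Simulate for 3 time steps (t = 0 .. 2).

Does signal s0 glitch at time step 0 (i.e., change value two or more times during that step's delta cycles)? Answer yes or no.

yes

t0.Δ0 s4=0 s5=0 s1=1 s2=1 s3=0 clk=0 s0=0
t0.Δ1 s4=0 s5=0 s1=1 s2=1 s3=0 clk=1 s0=0
t0.Δ2 s4=0 s5=1 s1=1 s2=1 s3=0 clk=1 s0=0
t0.Δ3 s4=1 s5=1 s1=1 s2=0 s3=1 clk=1 s0=1
t0.Δ4 s4=0 s5=1 s1=1 s2=0 s3=0 clk=1 s0=0
t0.Δ5 s4=1 s5=1 s1=1 s2=0 s3=0 clk=1 s0=0
t1.Δ0 s4=1 s5=1 s1=1 s2=0 s3=0 clk=1 s0=0
t1.Δ1 s4=1 s5=1 s1=1 s2=0 s3=0 clk=0 s0=0
t2.Δ0 s4=1 s5=1 s1=1 s2=0 s3=0 clk=0 s0=0
t2.Δ1 s4=1 s5=1 s1=1 s2=0 s3=0 clk=1 s0=0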